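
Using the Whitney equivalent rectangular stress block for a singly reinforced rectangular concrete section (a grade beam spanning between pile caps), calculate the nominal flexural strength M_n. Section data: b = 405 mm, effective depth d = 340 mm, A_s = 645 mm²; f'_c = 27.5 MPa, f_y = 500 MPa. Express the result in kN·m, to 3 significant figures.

M_n ≈ 104 kN·m

T = A_s f_y = 645 × 500 = 322500 N = 322.5 kN.
From C = T: a = T/(0.85 f'_c b) = 322500/(0.85 × 27.5 × 405) = 34.07 mm.
M_n = T(d − a/2) = 322.5 kN × (340 − 17.035) mm = 104.16 kN·m.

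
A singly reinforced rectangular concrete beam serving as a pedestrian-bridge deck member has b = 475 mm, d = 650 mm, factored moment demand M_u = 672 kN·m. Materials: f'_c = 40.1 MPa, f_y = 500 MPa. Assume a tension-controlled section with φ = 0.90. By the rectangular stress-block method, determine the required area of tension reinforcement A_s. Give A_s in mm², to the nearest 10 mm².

A_s ≈ 2440 mm²

M_n = M_u/φ = 672/0.90 = 746.667 kN·m.
With M_n = 0.85 f'_c a b (d − a/2), solve the quadratic for a:
a = d − √(d² − 2M_n/(0.85 f'_c b)) = 650 − √(650² − 2 × 746.667×10⁶/(0.85 × 40.1 × 475)) = 75.31 mm.
A_s = 0.85 f'_c a b / f_y = 0.85 × 40.1 × 75.31 × 475 / 500 = 2438.6 mm².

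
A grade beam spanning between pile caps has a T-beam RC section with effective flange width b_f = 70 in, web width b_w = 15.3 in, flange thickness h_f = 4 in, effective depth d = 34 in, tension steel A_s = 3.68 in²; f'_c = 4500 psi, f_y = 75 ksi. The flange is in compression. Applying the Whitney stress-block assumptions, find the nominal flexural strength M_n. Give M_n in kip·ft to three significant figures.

Tension: T = A_s f_y = 3.68 × 75 = 276 kips.
Try a within the flange: a = T/(0.85 f'_c b_f) = 276/(0.85 × 4.5 × 70) = 1.031 in.
Since a = 1.031 ≤ h_f = 4 in, the stress block lies entirely in the flange; analyse as a rectangular beam of width b_f.
M_n = T(d − a/2) = 276 × (34 − 0.5155) = 9241.7 kip·in.
M_n = 9241.7/12 = 770.14 kip·ft.

M_n ≈ 770 kip·ft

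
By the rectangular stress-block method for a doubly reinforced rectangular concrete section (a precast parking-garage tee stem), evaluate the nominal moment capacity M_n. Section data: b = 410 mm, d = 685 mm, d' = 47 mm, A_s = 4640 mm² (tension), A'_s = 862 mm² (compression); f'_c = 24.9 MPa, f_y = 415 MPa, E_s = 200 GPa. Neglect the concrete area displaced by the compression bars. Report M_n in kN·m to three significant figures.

Assume both tension and compression steel yield.
Net tension couple steel: A_s − A'_s = 3778 mm².
a = (A_s − A'_s) f_y / (0.85 f'_c b) = 1567870/(0.85 × 24.9 × 410) = 180.68 mm.
c = a/β₁ = 180.68/0.85 = 212.56 mm; ε'_s = 0.003(c − d')/c = 0.0023 ≥ f_y/E_s = 0.0021, so compression steel does yield.
M_n = (A_s − A'_s) f_y (d − a/2) + A'_s f_y (d − d') = [1567870 × (685 − 90.34) + 357730 × (685 − 47)] × 10⁻⁶ = 932.35 + 228.23 = 1160.58 kN·m.

M_n ≈ 1160 kN·m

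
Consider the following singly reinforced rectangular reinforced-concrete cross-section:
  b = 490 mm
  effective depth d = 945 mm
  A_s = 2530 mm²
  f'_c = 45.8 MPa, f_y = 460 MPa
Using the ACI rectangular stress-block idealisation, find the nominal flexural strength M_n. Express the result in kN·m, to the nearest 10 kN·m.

M_n ≈ 1060 kN·m

T = A_s f_y = 2530 × 460 = 1163800 N = 1163.8 kN.
From C = T: a = T/(0.85 f'_c b) = 1163800/(0.85 × 45.8 × 490) = 61.01 mm.
M_n = T(d − a/2) = 1163.8 kN × (945 − 30.505) mm = 1064.29 kN·m.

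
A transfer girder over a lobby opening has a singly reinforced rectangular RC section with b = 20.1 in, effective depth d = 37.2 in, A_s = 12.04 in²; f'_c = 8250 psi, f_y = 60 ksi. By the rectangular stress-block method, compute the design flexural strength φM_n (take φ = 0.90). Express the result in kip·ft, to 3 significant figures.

φM_n ≈ 1880 kip·ft

T = A_s f_y = 12.04 × 60 = 722.4 kips.
a = T/(0.85 f'_c b) = 722.4/(0.85 × 8.25 × 20.1) = 5.125 in.
M_n = T(d − a/2) = 722.4 × (37.2 − 2.5625) = 25022.1 kip·in = 25022.1/12 = 2085.18 kip·ft.
φM_n = 0.90 × 2085.18 = 1876.66 kip·ft.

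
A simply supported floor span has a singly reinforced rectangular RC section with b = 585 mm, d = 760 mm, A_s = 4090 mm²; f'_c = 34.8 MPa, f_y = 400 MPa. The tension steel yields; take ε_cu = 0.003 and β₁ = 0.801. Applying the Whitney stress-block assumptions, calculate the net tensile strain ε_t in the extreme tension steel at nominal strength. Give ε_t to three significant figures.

ε_t ≈ 0.0163

a = A_s f_y/(0.85 f'_c b) = 94.54 mm.
β₁ = 0.801, so c = a/β₁ = 94.54/0.801 = 118.03 mm.
From the linear strain diagram with ε_cu = 0.003: ε_t = 0.003 (d − c)/c = 0.003 × (760 − 118.03)/118.03 = 0.0163.
Since ε_t ≥ 0.005, the section is tension-controlled.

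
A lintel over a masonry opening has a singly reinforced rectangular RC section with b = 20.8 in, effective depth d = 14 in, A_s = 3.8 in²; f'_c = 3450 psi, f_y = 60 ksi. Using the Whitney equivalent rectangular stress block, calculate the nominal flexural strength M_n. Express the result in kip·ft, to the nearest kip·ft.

T = A_s f_y = 3.8 × 60 = 228 kips.
a = T/(0.85 f'_c b) = 228/(0.85 × 3.45 × 20.8) = 3.738 in.
M_n = T(d − a/2) = 228 × (14 − 1.869) = 2765.9 kip·in = 2765.9/12 = 230.49 kip·ft.

M_n ≈ 230 kip·ft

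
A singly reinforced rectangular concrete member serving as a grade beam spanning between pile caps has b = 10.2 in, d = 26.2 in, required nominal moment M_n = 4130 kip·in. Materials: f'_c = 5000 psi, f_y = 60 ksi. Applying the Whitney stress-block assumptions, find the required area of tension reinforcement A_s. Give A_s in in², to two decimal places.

From M_n = 0.85 f'_c a b (d − a/2):
a = d − √(d² − 2M_n/(0.85 f'_c b)) = 26.2 − √(26.2² − 2 × 4130/(0.85 × 5 × 10.2)) = 3.931 in.
A_s = 0.85 f'_c a b / f_y = 0.85 × 5 × 3.931 × 10.2 / 60 = 2.840 in².

A_s ≈ 2.84 in²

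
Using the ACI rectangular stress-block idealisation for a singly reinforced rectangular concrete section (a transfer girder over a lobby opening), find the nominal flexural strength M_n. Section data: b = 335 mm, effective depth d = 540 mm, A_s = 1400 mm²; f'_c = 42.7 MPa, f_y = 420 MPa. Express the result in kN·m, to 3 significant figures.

M_n ≈ 303 kN·m

T = A_s f_y = 1400 × 420 = 588000 N = 588 kN.
From C = T: a = T/(0.85 f'_c b) = 588000/(0.85 × 42.7 × 335) = 48.36 mm.
M_n = T(d − a/2) = 588 kN × (540 − 24.18) mm = 303.30 kN·m.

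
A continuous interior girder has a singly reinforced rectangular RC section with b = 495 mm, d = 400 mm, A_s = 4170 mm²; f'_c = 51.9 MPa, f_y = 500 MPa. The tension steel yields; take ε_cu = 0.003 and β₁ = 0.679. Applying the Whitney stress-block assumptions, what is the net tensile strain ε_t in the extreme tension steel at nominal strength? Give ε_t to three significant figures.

ε_t ≈ 0.00553

a = A_s f_y/(0.85 f'_c b) = 95.48 mm.
β₁ = 0.679, so c = a/β₁ = 95.48/0.679 = 140.62 mm.
From the linear strain diagram with ε_cu = 0.003: ε_t = 0.003 (d − c)/c = 0.003 × (400 − 140.62)/140.62 = 0.00553.
Since ε_t ≥ 0.005, the section is tension-controlled.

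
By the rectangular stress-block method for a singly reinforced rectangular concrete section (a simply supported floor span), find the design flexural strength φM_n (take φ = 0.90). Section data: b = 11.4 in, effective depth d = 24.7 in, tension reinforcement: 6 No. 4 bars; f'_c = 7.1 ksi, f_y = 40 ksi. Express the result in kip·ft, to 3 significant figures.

A_s = 6 × 0.2 = 1.2 in².
T = A_s f_y = 1.2 × 40 = 48 kips.
a = T/(0.85 f'_c b) = 48/(0.85 × 7.1 × 11.4) = 0.698 in.
M_n = T(d − a/2) = 48 × (24.7 − 0.349) = 1168.8 kip·in = 1168.8/12 = 97.40 kip·ft.
φM_n = 0.90 × 97.40 = 87.66 kip·ft.

φM_n ≈ 87.7 kip·ft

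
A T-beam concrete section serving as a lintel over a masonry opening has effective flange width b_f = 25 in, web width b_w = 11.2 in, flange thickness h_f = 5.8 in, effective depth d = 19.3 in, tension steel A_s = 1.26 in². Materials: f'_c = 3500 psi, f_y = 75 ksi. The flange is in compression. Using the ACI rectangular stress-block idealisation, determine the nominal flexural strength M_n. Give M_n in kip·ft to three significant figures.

Tension: T = A_s f_y = 1.26 × 75 = 94.5 kips.
Try a within the flange: a = T/(0.85 f'_c b_f) = 94.5/(0.85 × 3.5 × 25) = 1.271 in.
Since a = 1.271 ≤ h_f = 5.8 in, the stress block lies entirely in the flange; analyse as a rectangular beam of width b_f.
M_n = T(d − a/2) = 94.5 × (19.3 − 0.6355) = 1763.8 kip·in.
M_n = 1763.8/12 = 146.98 kip·ft.

M_n ≈ 147 kip·ft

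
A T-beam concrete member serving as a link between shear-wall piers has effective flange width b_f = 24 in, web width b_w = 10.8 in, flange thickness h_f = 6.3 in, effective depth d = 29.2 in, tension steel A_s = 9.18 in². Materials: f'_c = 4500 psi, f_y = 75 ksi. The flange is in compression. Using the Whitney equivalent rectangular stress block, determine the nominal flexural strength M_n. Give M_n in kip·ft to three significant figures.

M_n ≈ 1450 kip·ft

Tension: T = A_s f_y = 9.18 × 75 = 688.5 kips.
Try a within the flange: a = T/(0.85 f'_c b_f) = 688.5/(0.85 × 4.5 × 24) = 7.500 in.
a = 7.500 > h_f = 6.3 in: the block extends into the web. Split into flange-overhang and web parts.
C_f = 0.85 f'_c (b_f − b_w) h_f = 0.85 × 4.5 × (24 − 10.8) × 6.3 = 318.1 kips.
Remaining web compression depth: a_w = (T − C_f)/(0.85 f'_c b_w) = (688.5 − 318.1)/(0.85 × 4.5 × 10.8) = 8.966 in.
M_n = C_f(d − h_f/2) + (T − C_f)(d − a_w/2) = 318.1 × (29.2 − 3.15) + 370.4 × (29.2 − 4.483) = 8286.5 + 9155.2 = 17441.7 kip·in.
M_n = 17441.7/12 = 1453.48 kip·ft.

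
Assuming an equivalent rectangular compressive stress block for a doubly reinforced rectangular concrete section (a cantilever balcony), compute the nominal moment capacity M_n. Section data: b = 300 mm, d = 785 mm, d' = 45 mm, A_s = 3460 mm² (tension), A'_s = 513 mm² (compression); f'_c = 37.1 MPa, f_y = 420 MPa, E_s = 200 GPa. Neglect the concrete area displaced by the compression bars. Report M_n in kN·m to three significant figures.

Assume both tension and compression steel yield.
Net tension couple steel: A_s − A'_s = 2947 mm².
a = (A_s − A'_s) f_y / (0.85 f'_c b) = 1237740/(0.85 × 37.1 × 300) = 130.83 mm.
c = a/β₁ = 130.83/0.785 = 166.66 mm; ε'_s = 0.003(c − d')/c = 0.0022 ≥ f_y/E_s = 0.0021, so compression steel does yield.
M_n = (A_s − A'_s) f_y (d − a/2) + A'_s f_y (d − d') = [1237740 × (785 − 65.415) + 215460 × (785 − 45)] × 10⁻⁶ = 890.66 + 159.44 = 1050.10 kN·m.

M_n ≈ 1050 kN·m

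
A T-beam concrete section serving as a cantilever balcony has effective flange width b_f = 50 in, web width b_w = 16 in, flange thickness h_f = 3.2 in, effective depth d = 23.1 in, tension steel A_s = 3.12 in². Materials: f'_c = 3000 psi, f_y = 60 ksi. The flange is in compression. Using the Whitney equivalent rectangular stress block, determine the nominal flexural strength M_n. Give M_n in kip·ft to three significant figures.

Tension: T = A_s f_y = 3.12 × 60 = 187.2 kips.
Try a within the flange: a = T/(0.85 f'_c b_f) = 187.2/(0.85 × 3 × 50) = 1.468 in.
Since a = 1.468 ≤ h_f = 3.2 in, the stress block lies entirely in the flange; analyse as a rectangular beam of width b_f.
M_n = T(d − a/2) = 187.2 × (23.1 − 0.734) = 4186.9 kip·in.
M_n = 4186.9/12 = 348.91 kip·ft.

M_n ≈ 349 kip·ft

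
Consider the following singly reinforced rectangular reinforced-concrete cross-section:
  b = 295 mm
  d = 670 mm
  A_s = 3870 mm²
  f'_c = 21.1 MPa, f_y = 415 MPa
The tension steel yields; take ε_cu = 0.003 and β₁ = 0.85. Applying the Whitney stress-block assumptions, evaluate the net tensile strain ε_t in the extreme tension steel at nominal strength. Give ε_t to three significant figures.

a = A_s f_y/(0.85 f'_c b) = 303.55 mm.
β₁ = 0.85, so c = a/β₁ = 303.55/0.85 = 357.12 mm.
From the linear strain diagram with ε_cu = 0.003: ε_t = 0.003 (d − c)/c = 0.003 × (670 − 357.12)/357.12 = 0.00263.
ε_t < 0.004 — the section is over-reinforced for flexure under ACI limits.

ε_t ≈ 0.00263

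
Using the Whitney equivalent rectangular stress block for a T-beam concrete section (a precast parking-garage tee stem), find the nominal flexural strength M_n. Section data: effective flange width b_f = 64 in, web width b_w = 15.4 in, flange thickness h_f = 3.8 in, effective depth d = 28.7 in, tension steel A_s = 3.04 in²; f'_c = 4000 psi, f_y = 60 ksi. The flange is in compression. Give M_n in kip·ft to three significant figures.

M_n ≈ 430 kip·ft

Tension: T = A_s f_y = 3.04 × 60 = 182.4 kips.
Try a within the flange: a = T/(0.85 f'_c b_f) = 182.4/(0.85 × 4 × 64) = 0.838 in.
Since a = 0.838 ≤ h_f = 3.8 in, the stress block lies entirely in the flange; analyse as a rectangular beam of width b_f.
M_n = T(d − a/2) = 182.4 × (28.7 − 0.419) = 5158.5 kip·in.
M_n = 5158.5/12 = 429.88 kip·ft.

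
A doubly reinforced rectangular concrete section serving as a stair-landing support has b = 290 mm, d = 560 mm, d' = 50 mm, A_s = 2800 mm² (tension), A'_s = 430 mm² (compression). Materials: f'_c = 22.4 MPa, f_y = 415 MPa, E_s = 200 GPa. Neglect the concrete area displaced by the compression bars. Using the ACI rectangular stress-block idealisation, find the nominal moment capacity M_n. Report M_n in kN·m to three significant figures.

M_n ≈ 554 kN·m

Assume both tension and compression steel yield.
Net tension couple steel: A_s − A'_s = 2370 mm².
a = (A_s − A'_s) f_y / (0.85 f'_c b) = 983550/(0.85 × 22.4 × 290) = 178.13 mm.
c = a/β₁ = 178.13/0.85 = 209.56 mm; ε'_s = 0.003(c − d')/c = 0.0023 ≥ f_y/E_s = 0.0021, so compression steel does yield.
M_n = (A_s − A'_s) f_y (d − a/2) + A'_s f_y (d − d') = [983550 × (560 − 89.065) + 178450 × (560 − 50)] × 10⁻⁶ = 463.19 + 91.01 = 554.20 kN·m.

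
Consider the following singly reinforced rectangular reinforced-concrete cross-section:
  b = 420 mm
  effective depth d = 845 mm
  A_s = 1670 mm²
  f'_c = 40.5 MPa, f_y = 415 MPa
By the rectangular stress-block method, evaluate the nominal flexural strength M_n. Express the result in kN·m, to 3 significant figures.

M_n ≈ 569 kN·m

T = A_s f_y = 1670 × 415 = 693050 N = 693.05 kN.
From C = T: a = T/(0.85 f'_c b) = 693050/(0.85 × 40.5 × 420) = 47.93 mm.
M_n = T(d − a/2) = 693.05 kN × (845 − 23.965) mm = 569.02 kN·m.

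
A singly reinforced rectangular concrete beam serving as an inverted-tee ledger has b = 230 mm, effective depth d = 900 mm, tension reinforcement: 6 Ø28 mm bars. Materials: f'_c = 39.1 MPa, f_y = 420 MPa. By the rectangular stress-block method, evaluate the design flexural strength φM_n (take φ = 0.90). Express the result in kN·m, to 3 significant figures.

φM_n ≈ 1120 kN·m

A_s = 6 × 616 = 3696 mm².
T = A_s f_y = 3696 × 420 = 1552320 N = 1552.32 kN.
From C = T: a = T/(0.85 f'_c b) = 1552320/(0.85 × 39.1 × 230) = 203.08 mm.
M_n = T(d − a/2) = 1552.32 kN × (900 − 101.54) mm = 1239.47 kN·m.
φM_n = 0.90 × 1239.47 = 1115.52 kN·m.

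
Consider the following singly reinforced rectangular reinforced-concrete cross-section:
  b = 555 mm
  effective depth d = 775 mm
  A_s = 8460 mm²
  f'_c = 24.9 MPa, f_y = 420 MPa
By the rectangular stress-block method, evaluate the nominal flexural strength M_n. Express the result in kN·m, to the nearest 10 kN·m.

M_n ≈ 2220 kN·m

T = A_s f_y = 8460 × 420 = 3553200 N = 3553.2 kN.
From C = T: a = T/(0.85 f'_c b) = 3553200/(0.85 × 24.9 × 555) = 302.49 mm.
M_n = T(d − a/2) = 3553.2 kN × (775 − 151.245) mm = 2216.33 kN·m.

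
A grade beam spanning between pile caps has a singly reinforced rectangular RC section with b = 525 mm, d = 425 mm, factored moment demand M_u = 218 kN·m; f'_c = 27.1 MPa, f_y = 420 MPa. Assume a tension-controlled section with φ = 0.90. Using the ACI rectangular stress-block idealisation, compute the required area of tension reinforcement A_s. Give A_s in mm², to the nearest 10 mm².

M_n = M_u/φ = 218/0.90 = 242.222 kN·m.
With M_n = 0.85 f'_c a b (d − a/2), solve the quadratic for a:
a = d − √(d² − 2M_n/(0.85 f'_c b)) = 425 − √(425² − 2 × 242.222×10⁶/(0.85 × 27.1 × 525)) = 50.08 mm.
A_s = 0.85 f'_c a b / f_y = 0.85 × 27.1 × 50.08 × 525 / 420 = 1442.0 mm².

A_s ≈ 1440 mm²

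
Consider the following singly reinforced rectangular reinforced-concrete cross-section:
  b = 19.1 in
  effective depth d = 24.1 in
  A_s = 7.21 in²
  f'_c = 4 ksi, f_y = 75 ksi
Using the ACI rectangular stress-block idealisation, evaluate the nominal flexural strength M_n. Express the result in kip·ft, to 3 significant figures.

T = A_s f_y = 7.21 × 75 = 540.75 kips.
a = T/(0.85 f'_c b) = 540.75/(0.85 × 4 × 19.1) = 8.327 in.
M_n = T(d − a/2) = 540.75 × (24.1 − 4.1635) = 10780.7 kip·in = 10780.7/12 = 898.39 kip·ft.

M_n ≈ 898 kip·ft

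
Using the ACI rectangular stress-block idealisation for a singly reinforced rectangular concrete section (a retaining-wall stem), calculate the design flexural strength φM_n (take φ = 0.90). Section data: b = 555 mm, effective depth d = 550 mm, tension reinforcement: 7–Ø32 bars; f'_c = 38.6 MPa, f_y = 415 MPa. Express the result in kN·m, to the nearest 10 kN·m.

φM_n ≈ 1020 kN·m

A_s = 7 × 804 = 5628 mm².
T = A_s f_y = 5628 × 415 = 2335620 N = 2335.62 kN.
From C = T: a = T/(0.85 f'_c b) = 2335620/(0.85 × 38.6 × 555) = 128.26 mm.
M_n = T(d − a/2) = 2335.62 kN × (550 − 64.13) mm = 1134.81 kN·m.
φM_n = 0.90 × 1134.81 = 1021.33 kN·m.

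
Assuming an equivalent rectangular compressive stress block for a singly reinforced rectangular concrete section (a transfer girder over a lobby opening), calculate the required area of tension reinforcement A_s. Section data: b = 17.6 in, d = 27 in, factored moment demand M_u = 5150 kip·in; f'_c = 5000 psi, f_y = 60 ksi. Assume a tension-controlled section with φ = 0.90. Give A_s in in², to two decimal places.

A_s ≈ 3.74 in²

M_n = M_u/φ = 5150/0.90 = 5722.22 kip·in.
From M_n = 0.85 f'_c a b (d − a/2):
a = d − √(d² − 2M_n/(0.85 f'_c b)) = 27 − √(27² − 2 × 5722.22/(0.85 × 5 × 17.6)) = 3.000 in.
A_s = 0.85 f'_c a b / f_y = 0.85 × 5 × 3.000 × 17.6 / 60 = 3.740 in².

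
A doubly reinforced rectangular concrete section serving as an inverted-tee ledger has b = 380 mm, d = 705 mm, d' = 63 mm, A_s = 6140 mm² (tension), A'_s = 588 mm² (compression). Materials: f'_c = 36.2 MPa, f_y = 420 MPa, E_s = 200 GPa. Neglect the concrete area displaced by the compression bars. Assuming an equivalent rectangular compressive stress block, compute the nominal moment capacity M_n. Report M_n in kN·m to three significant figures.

M_n ≈ 1570 kN·m

Assume both tension and compression steel yield.
Net tension couple steel: A_s − A'_s = 5552 mm².
a = (A_s − A'_s) f_y / (0.85 f'_c b) = 2331840/(0.85 × 36.2 × 380) = 199.43 mm.
c = a/β₁ = 199.43/0.791 = 252.12 mm; ε'_s = 0.003(c − d')/c = 0.0023 ≥ f_y/E_s = 0.0021, so compression steel does yield.
M_n = (A_s − A'_s) f_y (d − a/2) + A'_s f_y (d − d') = [2331840 × (705 − 99.715) + 246960 × (705 − 63)] × 10⁻⁶ = 1411.43 + 158.55 = 1569.98 kN·m.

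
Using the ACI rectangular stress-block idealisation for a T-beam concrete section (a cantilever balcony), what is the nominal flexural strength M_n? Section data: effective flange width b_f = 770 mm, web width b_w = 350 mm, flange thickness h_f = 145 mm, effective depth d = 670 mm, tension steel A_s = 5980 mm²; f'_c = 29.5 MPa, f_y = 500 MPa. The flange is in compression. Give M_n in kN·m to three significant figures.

M_n ≈ 1770 kN·m

Tension: T = A_s f_y = 5980 × 500 = 2990000 N.
Try a within the flange: a = T/(0.85 f'_c b_f) = 2990000/(0.85 × 29.5 × 770) = 154.86 mm.
a = 154.86 > h_f = 145 mm: the block extends into the web. Split into flange-overhang and web parts.
C_f = 0.85 f'_c (b_f − b_w) h_f = 0.85 × 29.5 × (770 − 350) × 145 = 1527068 N.
Remaining web compression depth: a_w = (T − C_f)/(0.85 f'_c b_w) = (2990000 − 1527068)/(0.85 × 29.5 × 350) = 166.69 mm.
M_n = C_f(d − h_f/2) + (T − C_f)(d − a_w/2) = 1527068 × (670 − 72.5) + 1462932 × (670 − 83.345) = 912.42 + 858.24 = 1770.66 × 10⁶ N·mm.
M_n = 1770.66 kN·m.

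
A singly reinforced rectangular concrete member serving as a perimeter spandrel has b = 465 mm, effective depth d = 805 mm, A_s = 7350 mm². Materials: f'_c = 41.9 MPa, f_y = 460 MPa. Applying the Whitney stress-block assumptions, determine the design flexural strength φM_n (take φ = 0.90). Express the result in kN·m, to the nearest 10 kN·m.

T = A_s f_y = 7350 × 460 = 3381000 N = 3381 kN.
From C = T: a = T/(0.85 f'_c b) = 3381000/(0.85 × 41.9 × 465) = 204.15 mm.
M_n = T(d − a/2) = 3381 kN × (805 − 102.075) mm = 2376.59 kN·m.
φM_n = 0.90 × 2376.59 = 2138.93 kN·m.

φM_n ≈ 2140 kN·m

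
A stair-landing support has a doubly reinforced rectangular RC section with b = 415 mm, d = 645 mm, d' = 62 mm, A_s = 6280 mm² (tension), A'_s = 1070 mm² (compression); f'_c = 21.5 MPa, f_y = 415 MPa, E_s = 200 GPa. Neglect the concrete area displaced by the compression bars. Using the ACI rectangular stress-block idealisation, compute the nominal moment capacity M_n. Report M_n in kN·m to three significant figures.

Assume both tension and compression steel yield.
Net tension couple steel: A_s − A'_s = 5210 mm².
a = (A_s − A'_s) f_y / (0.85 f'_c b) = 2162150/(0.85 × 21.5 × 415) = 285.09 mm.
c = a/β₁ = 285.09/0.85 = 335.40 mm; ε'_s = 0.003(c − d')/c = 0.0024 ≥ f_y/E_s = 0.0021, so compression steel does yield.
M_n = (A_s − A'_s) f_y (d − a/2) + A'_s f_y (d − d') = [2162150 × (645 − 142.545) + 444050 × (645 − 62)] × 10⁻⁶ = 1086.38 + 258.88 = 1345.26 kN·m.

M_n ≈ 1350 kN·m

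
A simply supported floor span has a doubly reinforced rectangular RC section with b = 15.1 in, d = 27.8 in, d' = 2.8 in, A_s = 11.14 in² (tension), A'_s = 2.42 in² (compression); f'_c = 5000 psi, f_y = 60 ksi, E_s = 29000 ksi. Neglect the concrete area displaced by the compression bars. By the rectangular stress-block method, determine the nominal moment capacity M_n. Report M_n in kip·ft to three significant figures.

Assume both steels yield.
a = (A_s − A'_s) f_y/(0.85 f'_c b) = (11.14 − 2.42) × 60/(0.85 × 5 × 15.1) = 8.153 in.
c = a/β₁ = 8.153/0.8 = 10.191 in; ε'_s = 0.003(c − d')/c = 0.0022 ≥ ε_y = 0.0021, so the compression steel yields.
M_n = (A_s − A'_s) f_y (d − a/2) + A'_s f_y (d − d') = 523.2 × (27.8 − 4.0765) + 145.2 × (27.8 − 2.8) = 12412.1 + 3630.0 = 16042.1 kip·in = 16042.1/12 = 1336.84 kip·ft.

M_n ≈ 1340 kip·ft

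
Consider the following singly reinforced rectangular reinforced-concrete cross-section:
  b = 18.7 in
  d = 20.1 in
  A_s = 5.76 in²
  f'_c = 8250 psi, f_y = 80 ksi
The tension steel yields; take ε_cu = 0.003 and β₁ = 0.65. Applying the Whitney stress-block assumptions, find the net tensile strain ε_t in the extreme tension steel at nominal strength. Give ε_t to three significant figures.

a = A_s f_y/(0.85 f'_c b) = 3.514 in.
β₁ = 0.65, so c = a/β₁ = 3.514/0.65 = 5.406 in.
From the linear strain diagram with ε_cu = 0.003: ε_t = 0.003 (d − c)/c = 0.003 × (20.1 − 5.406)/5.406 = 0.00815.
Since ε_t ≥ 0.005, the section is tension-controlled.

ε_t ≈ 0.00815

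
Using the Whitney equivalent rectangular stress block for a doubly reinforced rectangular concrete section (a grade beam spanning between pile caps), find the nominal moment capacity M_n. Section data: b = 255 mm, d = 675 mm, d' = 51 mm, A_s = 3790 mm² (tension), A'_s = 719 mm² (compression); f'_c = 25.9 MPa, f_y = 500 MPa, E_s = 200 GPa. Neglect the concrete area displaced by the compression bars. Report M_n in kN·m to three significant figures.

Assume both tension and compression steel yield.
Net tension couple steel: A_s − A'_s = 3071 mm².
a = (A_s − A'_s) f_y / (0.85 f'_c b) = 1535500/(0.85 × 25.9 × 255) = 273.52 mm.
c = a/β₁ = 273.52/0.85 = 321.79 mm; ε'_s = 0.003(c − d')/c = 0.0025 ≥ f_y/E_s = 0.0025, so compression steel does yield.
M_n = (A_s − A'_s) f_y (d − a/2) + A'_s f_y (d − d') = [1535500 × (675 − 136.76) + 359500 × (675 − 51)] × 10⁻⁶ = 826.47 + 224.33 = 1050.80 kN·m.

M_n ≈ 1050 kN·m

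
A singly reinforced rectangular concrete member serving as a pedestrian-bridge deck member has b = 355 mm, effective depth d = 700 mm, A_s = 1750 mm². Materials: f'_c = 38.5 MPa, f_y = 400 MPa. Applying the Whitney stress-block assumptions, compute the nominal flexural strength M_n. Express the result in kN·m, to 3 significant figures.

M_n ≈ 469 kN·m

T = A_s f_y = 1750 × 400 = 700000 N = 700 kN.
From C = T: a = T/(0.85 f'_c b) = 700000/(0.85 × 38.5 × 355) = 60.25 mm.
M_n = T(d − a/2) = 700 kN × (700 − 30.125) mm = 468.91 kN·m.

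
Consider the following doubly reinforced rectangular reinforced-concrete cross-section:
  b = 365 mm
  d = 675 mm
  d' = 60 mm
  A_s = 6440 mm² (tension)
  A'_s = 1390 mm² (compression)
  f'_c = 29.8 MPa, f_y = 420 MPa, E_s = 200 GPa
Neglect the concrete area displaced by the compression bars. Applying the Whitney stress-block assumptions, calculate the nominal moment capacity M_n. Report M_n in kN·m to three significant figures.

M_n ≈ 1550 kN·m

Assume both tension and compression steel yield.
Net tension couple steel: A_s − A'_s = 5050 mm².
a = (A_s − A'_s) f_y / (0.85 f'_c b) = 2121000/(0.85 × 29.8 × 365) = 229.41 mm.
c = a/β₁ = 229.41/0.837 = 274.09 mm; ε'_s = 0.003(c − d')/c = 0.0023 ≥ f_y/E_s = 0.0021, so compression steel does yield.
M_n = (A_s − A'_s) f_y (d − a/2) + A'_s f_y (d − d') = [2121000 × (675 − 114.705) + 583800 × (675 − 60)] × 10⁻⁶ = 1188.39 + 359.04 = 1547.43 kN·m.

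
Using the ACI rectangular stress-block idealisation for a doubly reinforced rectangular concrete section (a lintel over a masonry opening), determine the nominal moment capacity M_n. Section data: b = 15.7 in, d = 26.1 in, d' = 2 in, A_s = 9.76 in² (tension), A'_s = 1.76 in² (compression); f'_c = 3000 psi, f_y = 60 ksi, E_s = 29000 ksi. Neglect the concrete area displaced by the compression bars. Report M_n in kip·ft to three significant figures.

M_n ≈ 1020 kip·ft

Assume both steels yield.
a = (A_s − A'_s) f_y/(0.85 f'_c b) = (9.76 − 1.76) × 60/(0.85 × 3 × 15.7) = 11.990 in.
c = a/β₁ = 11.990/0.85 = 14.106 in; ε'_s = 0.003(c − d')/c = 0.0026 ≥ ε_y = 0.0021, so the compression steel yields.
M_n = (A_s − A'_s) f_y (d − a/2) + A'_s f_y (d − d') = 480 × (26.1 − 5.995) + 105.6 × (26.1 − 2) = 9650.4 + 2545.0 = 12195.4 kip·in = 12195.4/12 = 1016.28 kip·ft.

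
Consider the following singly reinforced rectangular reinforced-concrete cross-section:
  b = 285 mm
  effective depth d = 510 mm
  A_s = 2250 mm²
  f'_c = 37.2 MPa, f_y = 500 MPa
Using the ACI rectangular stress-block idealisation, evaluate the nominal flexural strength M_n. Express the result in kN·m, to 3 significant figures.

M_n ≈ 504 kN·m

T = A_s f_y = 2250 × 500 = 1125000 N = 1125 kN.
From C = T: a = T/(0.85 f'_c b) = 1125000/(0.85 × 37.2 × 285) = 124.84 mm.
M_n = T(d − a/2) = 1125 kN × (510 − 62.42) mm = 503.53 kN·m.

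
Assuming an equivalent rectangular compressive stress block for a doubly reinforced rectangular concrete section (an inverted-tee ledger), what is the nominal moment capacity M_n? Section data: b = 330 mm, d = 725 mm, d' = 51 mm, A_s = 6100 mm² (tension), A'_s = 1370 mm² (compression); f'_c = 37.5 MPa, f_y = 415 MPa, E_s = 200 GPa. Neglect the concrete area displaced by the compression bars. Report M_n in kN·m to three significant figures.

Assume both tension and compression steel yield.
Net tension couple steel: A_s − A'_s = 4730 mm².
a = (A_s − A'_s) f_y / (0.85 f'_c b) = 1962950/(0.85 × 37.5 × 330) = 186.61 mm.
c = a/β₁ = 186.61/0.782 = 238.63 mm; ε'_s = 0.003(c − d')/c = 0.0024 ≥ f_y/E_s = 0.0021, so compression steel does yield.
M_n = (A_s − A'_s) f_y (d − a/2) + A'_s f_y (d − d') = [1962950 × (725 − 93.305) + 568550 × (725 − 51)] × 10⁻⁶ = 1239.99 + 383.20 = 1623.19 kN·m.

M_n ≈ 1620 kN·m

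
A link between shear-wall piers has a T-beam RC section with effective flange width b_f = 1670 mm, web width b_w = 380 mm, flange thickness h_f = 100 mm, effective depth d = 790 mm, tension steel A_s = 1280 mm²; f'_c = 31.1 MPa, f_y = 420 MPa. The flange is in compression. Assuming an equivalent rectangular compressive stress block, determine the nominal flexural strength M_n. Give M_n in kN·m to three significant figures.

Tension: T = A_s f_y = 1280 × 420 = 537600 N.
Try a within the flange: a = T/(0.85 f'_c b_f) = 537600/(0.85 × 31.1 × 1670) = 12.18 mm.
Since a = 12.18 ≤ h_f = 100 mm, the stress block lies entirely in the flange; analyse as a rectangular beam of width b_f.
M_n = T(d − a/2) = 537600 × (790 − 6.09) = 421.43 × 10⁶ N·mm.
M_n = 421.43 kN·m.

M_n ≈ 421 kN·m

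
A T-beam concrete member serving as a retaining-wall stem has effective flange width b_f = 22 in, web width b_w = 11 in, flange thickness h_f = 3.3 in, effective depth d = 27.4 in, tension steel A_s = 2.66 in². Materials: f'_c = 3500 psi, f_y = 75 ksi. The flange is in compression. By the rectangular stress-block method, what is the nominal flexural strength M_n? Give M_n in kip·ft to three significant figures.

Tension: T = A_s f_y = 2.66 × 75 = 199.5 kips.
Try a within the flange: a = T/(0.85 f'_c b_f) = 199.5/(0.85 × 3.5 × 22) = 3.048 in.
Since a = 3.048 ≤ h_f = 3.3 in, the stress block lies entirely in the flange; analyse as a rectangular beam of width b_f.
M_n = T(d − a/2) = 199.5 × (27.4 − 1.524) = 5162.3 kip·in.
M_n = 5162.3/12 = 430.19 kip·ft.

M_n ≈ 430 kip·ft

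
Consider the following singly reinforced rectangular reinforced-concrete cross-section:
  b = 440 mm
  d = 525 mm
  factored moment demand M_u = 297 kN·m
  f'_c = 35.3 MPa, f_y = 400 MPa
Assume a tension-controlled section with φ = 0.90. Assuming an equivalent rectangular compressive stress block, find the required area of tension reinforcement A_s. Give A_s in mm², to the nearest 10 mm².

M_n = M_u/φ = 297/0.90 = 330 kN·m.
With M_n = 0.85 f'_c a b (d − a/2), solve the quadratic for a:
a = d − √(d² − 2M_n/(0.85 f'_c b)) = 525 − √(525² − 2 × 330×10⁶/(0.85 × 35.3 × 440)) = 49.99 mm.
A_s = 0.85 f'_c a b / f_y = 0.85 × 35.3 × 49.99 × 440 / 400 = 1649.9 mm².

A_s ≈ 1650 mm²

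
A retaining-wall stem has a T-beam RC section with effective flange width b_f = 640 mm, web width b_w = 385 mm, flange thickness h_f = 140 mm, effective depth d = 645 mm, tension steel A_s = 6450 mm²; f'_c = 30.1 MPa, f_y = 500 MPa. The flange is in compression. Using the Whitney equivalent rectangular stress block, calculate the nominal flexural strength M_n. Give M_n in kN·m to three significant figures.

Tension: T = A_s f_y = 6450 × 500 = 3225000 N.
Try a within the flange: a = T/(0.85 f'_c b_f) = 3225000/(0.85 × 30.1 × 640) = 196.95 mm.
a = 196.95 > h_f = 140 mm: the block extends into the web. Split into flange-overhang and web parts.
C_f = 0.85 f'_c (b_f − b_w) h_f = 0.85 × 30.1 × (640 − 385) × 140 = 913385 N.
Remaining web compression depth: a_w = (T − C_f)/(0.85 f'_c b_w) = (3225000 − 913385)/(0.85 × 30.1 × 385) = 234.68 mm.
M_n = C_f(d − h_f/2) + (T − C_f)(d − a_w/2) = 913385 × (645 − 70) + 2311615 × (645 − 117.34) = 525.20 + 1219.75 = 1744.95 × 10⁶ N·mm.
M_n = 1744.95 kN·m.

M_n ≈ 1740 kN·m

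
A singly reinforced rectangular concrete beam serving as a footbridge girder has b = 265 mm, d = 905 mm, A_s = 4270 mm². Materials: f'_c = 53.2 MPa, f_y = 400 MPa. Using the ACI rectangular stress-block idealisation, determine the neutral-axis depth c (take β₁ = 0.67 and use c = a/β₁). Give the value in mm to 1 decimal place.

c ≈ 212.7 mm

T = A_s f_y = 4270 × 400 = 1708000 N = 1708 kN.
Setting C = 0.85 f'_c a b equal to T: a = 1708000/(0.85 × 53.2 × 265) = 142.532 mm.
With β₁ = 0.67, c = a/β₁ = 142.532/0.67 = 212.7 mm.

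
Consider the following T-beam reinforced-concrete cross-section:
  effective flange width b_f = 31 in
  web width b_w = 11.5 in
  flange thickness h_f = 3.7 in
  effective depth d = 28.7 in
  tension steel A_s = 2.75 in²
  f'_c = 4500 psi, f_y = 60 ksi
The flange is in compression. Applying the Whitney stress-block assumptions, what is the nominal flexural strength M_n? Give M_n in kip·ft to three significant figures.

Tension: T = A_s f_y = 2.75 × 60 = 165 kips.
Try a within the flange: a = T/(0.85 f'_c b_f) = 165/(0.85 × 4.5 × 31) = 1.392 in.
Since a = 1.392 ≤ h_f = 3.7 in, the stress block lies entirely in the flange; analyse as a rectangular beam of width b_f.
M_n = T(d − a/2) = 165 × (28.7 − 0.696) = 4620.7 kip·in.
M_n = 4620.7/12 = 385.06 kip·ft.

M_n ≈ 385 kip·ft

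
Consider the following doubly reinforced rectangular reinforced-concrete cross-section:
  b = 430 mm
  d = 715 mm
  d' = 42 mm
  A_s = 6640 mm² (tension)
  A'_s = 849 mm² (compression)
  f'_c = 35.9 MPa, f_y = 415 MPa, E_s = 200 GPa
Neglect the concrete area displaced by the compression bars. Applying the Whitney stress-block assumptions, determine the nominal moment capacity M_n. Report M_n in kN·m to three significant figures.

Assume both tension and compression steel yield.
Net tension couple steel: A_s − A'_s = 5791 mm².
a = (A_s − A'_s) f_y / (0.85 f'_c b) = 2403265/(0.85 × 35.9 × 430) = 183.16 mm.
c = a/β₁ = 183.16/0.794 = 230.68 mm; ε'_s = 0.003(c − d')/c = 0.0025 ≥ f_y/E_s = 0.0021, so compression steel does yield.
M_n = (A_s − A'_s) f_y (d − a/2) + A'_s f_y (d − d') = [2403265 × (715 − 91.58) + 352335 × (715 − 42)] × 10⁻⁶ = 1498.24 + 237.12 = 1735.36 kN·m.

M_n ≈ 1740 kN·m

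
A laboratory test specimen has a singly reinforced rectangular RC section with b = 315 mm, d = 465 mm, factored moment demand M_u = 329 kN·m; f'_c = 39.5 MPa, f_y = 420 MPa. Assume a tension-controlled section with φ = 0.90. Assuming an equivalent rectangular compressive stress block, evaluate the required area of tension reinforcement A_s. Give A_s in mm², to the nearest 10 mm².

M_n = M_u/φ = 329/0.90 = 365.556 kN·m.
With M_n = 0.85 f'_c a b (d − a/2), solve the quadratic for a:
a = d − √(d² − 2M_n/(0.85 f'_c b)) = 465 − √(465² − 2 × 365.556×10⁶/(0.85 × 39.5 × 315)) = 81.47 mm.
A_s = 0.85 f'_c a b / f_y = 0.85 × 39.5 × 81.47 × 315 / 420 = 2051.5 mm².

A_s ≈ 2050 mm²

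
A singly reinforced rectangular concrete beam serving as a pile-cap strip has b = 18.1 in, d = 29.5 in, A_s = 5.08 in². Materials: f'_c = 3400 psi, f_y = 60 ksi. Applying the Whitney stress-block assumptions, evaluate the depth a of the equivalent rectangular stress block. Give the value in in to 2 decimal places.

a ≈ 5.83 in

T = A_s f_y = 5.08 × 60 = 304.8 kips.
a = T/(0.85 f'_c b) = 304.8/(0.85 × 3.4 × 18.1) = 5.83 in.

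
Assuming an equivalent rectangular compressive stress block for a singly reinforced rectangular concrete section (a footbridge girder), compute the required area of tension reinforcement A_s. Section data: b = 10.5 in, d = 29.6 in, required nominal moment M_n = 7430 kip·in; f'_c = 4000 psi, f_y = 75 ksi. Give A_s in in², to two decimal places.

A_s ≈ 3.88 in²

From M_n = 0.85 f'_c a b (d − a/2):
a = d − √(d² − 2M_n/(0.85 f'_c b)) = 29.6 − √(29.6² − 2 × 7430/(0.85 × 4 × 10.5)) = 8.154 in.
A_s = 0.85 f'_c a b / f_y = 0.85 × 4 × 8.154 × 10.5 / 75 = 3.881 in².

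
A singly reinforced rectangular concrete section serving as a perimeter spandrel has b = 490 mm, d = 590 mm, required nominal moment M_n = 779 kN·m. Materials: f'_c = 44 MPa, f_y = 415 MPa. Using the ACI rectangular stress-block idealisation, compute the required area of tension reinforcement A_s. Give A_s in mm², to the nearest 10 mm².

A_s ≈ 3400 mm²

With M_n = 0.85 f'_c a b (d − a/2), solve the quadratic for a:
a = d − √(d² − 2M_n/(0.85 f'_c b)) = 590 − √(590² − 2 × 779×10⁶/(0.85 × 44 × 490)) = 77.08 mm.
A_s = 0.85 f'_c a b / f_y = 0.85 × 44 × 77.08 × 490 / 415 = 3403.8 mm².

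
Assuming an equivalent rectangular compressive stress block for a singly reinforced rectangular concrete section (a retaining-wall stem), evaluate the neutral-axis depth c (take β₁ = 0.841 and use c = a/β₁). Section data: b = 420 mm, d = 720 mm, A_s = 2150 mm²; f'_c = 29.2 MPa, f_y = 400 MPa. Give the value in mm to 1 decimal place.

T = A_s f_y = 2150 × 400 = 860000 N = 860 kN.
Setting C = 0.85 f'_c a b equal to T: a = 860000/(0.85 × 29.2 × 420) = 82.499 mm.
With β₁ = 0.841, c = a/β₁ = 82.499/0.841 = 98.1 mm.

c ≈ 98.1 mm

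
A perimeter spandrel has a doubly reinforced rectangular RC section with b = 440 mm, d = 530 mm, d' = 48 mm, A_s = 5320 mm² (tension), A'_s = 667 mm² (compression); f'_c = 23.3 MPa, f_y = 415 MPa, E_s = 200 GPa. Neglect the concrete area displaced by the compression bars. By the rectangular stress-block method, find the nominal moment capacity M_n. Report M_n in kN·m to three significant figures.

Assume both tension and compression steel yield.
Net tension couple steel: A_s − A'_s = 4653 mm².
a = (A_s − A'_s) f_y / (0.85 f'_c b) = 1930995/(0.85 × 23.3 × 440) = 221.59 mm.
c = a/β₁ = 221.59/0.85 = 260.69 mm; ε'_s = 0.003(c − d')/c = 0.0024 ≥ f_y/E_s = 0.0021, so compression steel does yield.
M_n = (A_s − A'_s) f_y (d − a/2) + A'_s f_y (d − d') = [1930995 × (530 − 110.795) + 276805 × (530 − 48)] × 10⁻⁶ = 809.48 + 133.42 = 942.90 kN·m.

M_n ≈ 943 kN·m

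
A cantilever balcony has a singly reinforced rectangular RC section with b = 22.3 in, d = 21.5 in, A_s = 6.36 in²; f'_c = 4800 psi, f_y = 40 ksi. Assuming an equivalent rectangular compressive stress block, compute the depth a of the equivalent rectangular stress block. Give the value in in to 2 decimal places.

a ≈ 2.80 in

T = A_s f_y = 6.36 × 40 = 254.4 kips.
a = T/(0.85 f'_c b) = 254.4/(0.85 × 4.8 × 22.3) = 2.80 in.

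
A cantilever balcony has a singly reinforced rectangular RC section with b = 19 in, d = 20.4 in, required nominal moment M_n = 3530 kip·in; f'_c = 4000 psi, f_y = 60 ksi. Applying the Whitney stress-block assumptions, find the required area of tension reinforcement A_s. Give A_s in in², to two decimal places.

From M_n = 0.85 f'_c a b (d − a/2):
a = d − √(d² − 2M_n/(0.85 f'_c b)) = 20.4 − √(20.4² − 2 × 3530/(0.85 × 4 × 19)) = 2.882 in.
A_s = 0.85 f'_c a b / f_y = 0.85 × 4 × 2.882 × 19 / 60 = 3.103 in².

A_s ≈ 3.10 in²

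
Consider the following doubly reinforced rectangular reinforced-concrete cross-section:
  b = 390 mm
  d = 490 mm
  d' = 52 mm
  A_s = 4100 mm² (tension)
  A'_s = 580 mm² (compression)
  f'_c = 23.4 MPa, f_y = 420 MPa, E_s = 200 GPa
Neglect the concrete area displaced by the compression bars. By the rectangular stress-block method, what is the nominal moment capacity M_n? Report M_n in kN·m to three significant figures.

M_n ≈ 690 kN·m

Assume both tension and compression steel yield.
Net tension couple steel: A_s − A'_s = 3520 mm².
a = (A_s − A'_s) f_y / (0.85 f'_c b) = 1478400/(0.85 × 23.4 × 390) = 190.59 mm.
c = a/β₁ = 190.59/0.85 = 224.22 mm; ε'_s = 0.003(c − d')/c = 0.0023 ≥ f_y/E_s = 0.0021, so compression steel does yield.
M_n = (A_s − A'_s) f_y (d − a/2) + A'_s f_y (d − d') = [1478400 × (490 − 95.295) + 243600 × (490 − 52)] × 10⁻⁶ = 583.53 + 106.70 = 690.23 kN·m.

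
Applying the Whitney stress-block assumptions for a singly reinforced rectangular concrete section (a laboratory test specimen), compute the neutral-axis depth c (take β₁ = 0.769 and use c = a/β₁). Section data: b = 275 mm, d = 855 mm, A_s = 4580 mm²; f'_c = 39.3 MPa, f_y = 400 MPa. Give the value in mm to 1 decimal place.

T = A_s f_y = 4580 × 400 = 1832000 N = 1832 kN.
Setting C = 0.85 f'_c a b equal to T: a = 1832000/(0.85 × 39.3 × 275) = 199.426 mm.
With β₁ = 0.769, c = a/β₁ = 199.426/0.769 = 259.3 mm.

c ≈ 259.3 mm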